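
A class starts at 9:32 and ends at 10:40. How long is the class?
From 9:32 to 10:40:
(10 x 60 + 40) - (9 x 60 + 32) = 640 - 572 = 68 minutes
= 1 hour and 8 minutes

Final answer: 1 hour and 8 minutes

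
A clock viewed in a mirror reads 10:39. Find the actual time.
Reflection across the vertical (12-6) axis maps a hand at angle A degrees to (360 - A) degrees, which sends a reading of T minutes past 12:00 to (720 - T) minutes past 12:00.
Mirror reads 10:39 = 639 minutes past 12:00.
Actual time: (720 - 639) mod 720 = 81 minutes = 1:21.

Final answer: 1:21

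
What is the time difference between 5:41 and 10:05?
From 5:41 to 10:05:
(10 x 60 + 5) - (5 x 60 + 41) = 605 - 341 = 264 minutes
= 4 hours and 24 minutes

Final answer: 4 hours and 24 minutes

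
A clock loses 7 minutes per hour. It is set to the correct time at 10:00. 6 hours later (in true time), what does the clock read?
For every 60 true minutes, the faulty clock advances 60 - 7 = 53 minutes.
True elapsed: 6 hours = 360 minutes.
Faulty clock advances: 360 x 53/60 = 318 minutes (drift: 42 minutes behind).
Shown time: 10:00 + 318 minutes = 3:18.

Final answer: 3:18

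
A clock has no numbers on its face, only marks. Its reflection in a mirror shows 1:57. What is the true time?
Reflection across the vertical (12-6) axis maps a hand at angle A degrees to (360 - A) degrees, which sends a reading of T minutes past 12:00 to (720 - T) minutes past 12:00.
Mirror reads 1:57 = 117 minutes past 12:00.
Actual time: (720 - 117) mod 720 = 603 minutes = 10:03.

Final answer: 10:03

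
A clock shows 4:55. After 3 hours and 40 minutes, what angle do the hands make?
First find the time 3 hours and 40 minutes after 4:55.
Total minutes: 4 x 60 + 55 + 3 x 60 + 40 = 515.
515 mod 720 = 515 minutes = 8:35.
Now compute the angle at 8:35:
Hour hand: 8 x 30 + 35 x 0.5 = 257.5 degrees
Minute hand: 35 x 6 = 210 degrees
Difference: |257.5 - 210| = 47.5 degrees
The angle is 47.5 degrees

Final answer: 47.5 degrees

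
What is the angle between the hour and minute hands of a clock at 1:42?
Hour hand position: 1 x 30 + 42 x 0.5 = 51 degrees
Minute hand position: 42 x 6 = 252 degrees
Difference: |51 - 252| = 201 degrees
Since 201 > 180, the smaller angle is 360 - 201 = 159 degrees

Final answer: 159 degrees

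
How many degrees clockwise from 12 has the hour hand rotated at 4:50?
The hour hand moves 30 degrees per hour and 0.5 degrees per minute.
At 4:50: (4) x 30 + 50 x 0.5 = 120 + 25 = 145 degrees

Final answer: 145 degrees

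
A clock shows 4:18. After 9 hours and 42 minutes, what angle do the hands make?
First find the time 9 hours and 42 minutes after 4:18.
Total minutes: 4 x 60 + 18 + 9 x 60 + 42 = 840.
840 mod 720 = 120 minutes = 2:00.
Now compute the angle at 2:00:
Hour hand: 2 x 30 + 0 x 0.5 = 60 degrees
Minute hand: 0 x 6 = 0 degrees
Difference: |60 - 0| = 60 degrees
The angle is 60 degrees

Final answer: 60 degrees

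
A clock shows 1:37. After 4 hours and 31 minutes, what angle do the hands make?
First find the time 4 hours and 31 minutes after 1:37.
Total minutes: 1 x 60 + 37 + 4 x 60 + 31 = 368.
368 mod 720 = 368 minutes = 6:08.
Now compute the angle at 6:08:
Hour hand: 6 x 30 + 8 x 0.5 = 184 degrees
Minute hand: 8 x 6 = 48 degrees
Difference: |184 - 48| = 136 degrees
The angle is 136 degrees

Final answer: 136 degrees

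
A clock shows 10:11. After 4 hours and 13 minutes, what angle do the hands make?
First find the time 4 hours and 13 minutes after 10:11.
Total minutes: 10 x 60 + 11 + 4 x 60 + 13 = 864.
864 mod 720 = 144 minutes = 2:24.
Now compute the angle at 2:24:
Hour hand: 2 x 30 + 24 x 0.5 = 72 degrees
Minute hand: 24 x 6 = 144 degrees
Difference: |72 - 144| = 72 degrees
The angle is 72 degrees

Final answer: 72 degrees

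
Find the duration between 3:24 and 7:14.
From 3:24 to 7:14:
(7 x 60 + 14) - (3 x 60 + 24) = 434 - 204 = 230 minutes
= 3 hours and 50 minutes

Final answer: 3 hours and 50 minutes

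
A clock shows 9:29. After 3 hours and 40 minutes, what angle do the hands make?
First find the time 3 hours and 40 minutes after 9:29.
Total minutes: 9 x 60 + 29 + 3 x 60 + 40 = 789.
789 mod 720 = 69 minutes = 1:09.
Now compute the angle at 1:09:
Hour hand: 1 x 30 + 9 x 0.5 = 34.5 degrees
Minute hand: 9 x 6 = 54 degrees
Difference: |34.5 - 54| = 19.5 degrees
The angle is 19.5 degrees

Final answer: 19.5 degrees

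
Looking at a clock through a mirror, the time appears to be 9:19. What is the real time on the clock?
Reflection across the vertical (12-6) axis maps a hand at angle A degrees to (360 - A) degrees, which sends a reading of T minutes past 12:00 to (720 - T) minutes past 12:00.
Mirror reads 9:19 = 559 minutes past 12:00.
Actual time: (720 - 559) mod 720 = 161 minutes = 2:41.

Final answer: 2:41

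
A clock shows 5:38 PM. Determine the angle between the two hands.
Hour hand position: 5 x 30 + 38 x 0.5 = 169 degrees
Minute hand position: 38 x 6 = 228 degrees
Difference: |169 - 228| = 59 degrees
The angle between the hands is 59 degrees

Final answer: 59 degrees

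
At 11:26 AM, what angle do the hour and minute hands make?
Hour hand position: 11 x 30 + 26 x 0.5 = 343 degrees
Minute hand position: 26 x 6 = 156 degrees
Difference: |343 - 156| = 187 degrees
Since 187 > 180, the smaller angle is 360 - 187 = 173 degrees

Final answer: 173 degrees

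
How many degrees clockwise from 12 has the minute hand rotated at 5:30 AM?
The minute hand moves 6 degrees per minute.
At 5:30: 30 x 6 = 180 degrees

Final answer: 180 degrees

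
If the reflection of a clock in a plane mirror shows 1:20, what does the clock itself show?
Reflection across the vertical (12-6) axis maps a hand at angle A degrees to (360 - A) degrees, which sends a reading of T minutes past 12:00 to (720 - T) minutes past 12:00.
Mirror reads 1:20 = 80 minutes past 12:00.
Actual time: (720 - 80) mod 720 = 640 minutes = 10:40.

Final answer: 10:40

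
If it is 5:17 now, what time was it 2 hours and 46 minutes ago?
Starting time: 5:17 = 317 total minutes past 12:00
Subtracting: 2 hours and 46 minutes = 166 minutes
317 - 166 = 151 minutes
= 2 hours and 31 minutes past 12:00 = 2:31

Final answer: 2:31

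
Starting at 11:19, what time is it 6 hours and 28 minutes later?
Starting time: 11:19
Adding 28 minutes to 19 minutes: 19 + 28 = 47 minutes
Adding 6 hours: 11 + 6 = 17 - 12 = 5
Final time: 5:47

Final answer: 5:47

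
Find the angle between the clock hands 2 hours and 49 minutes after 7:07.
First find the time 2 hours and 49 minutes after 7:07.
Total minutes: 7 x 60 + 7 + 2 x 60 + 49 = 596.
596 mod 720 = 596 minutes = 9:56.
Now compute the angle at 9:56:
Hour hand: 9 x 30 + 56 x 0.5 = 298 degrees
Minute hand: 56 x 6 = 336 degrees
Difference: |298 - 336| = 38 degrees
The angle is 38 degrees

Final answer: 38 degrees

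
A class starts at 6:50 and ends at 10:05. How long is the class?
From 6:50 to 10:05:
(10 x 60 + 5) - (6 x 60 + 50) = 605 - 410 = 195 minutes
= 3 hours and 15 minutes

Final answer: 3 hours and 15 minutes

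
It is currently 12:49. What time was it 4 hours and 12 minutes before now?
Starting time: 12:49 = 49 total minutes past 12:00
Subtracting: 4 hours and 12 minutes = 252 minutes
49 - 252 = -203 (negative, add 12 hours = 720) = 517 minutes
= 8 hours and 37 minutes past 12:00 = 8:37

Final answer: 8:37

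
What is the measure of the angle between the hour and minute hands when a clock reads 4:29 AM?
Hour hand position: 4 x 30 + 29 x 0.5 = 134.5 degrees
Minute hand position: 29 x 6 = 174 degrees
Difference: |134.5 - 174| = 39.5 degrees
The angle between the hands is 39.5 degrees

Final answer: 39.5 degrees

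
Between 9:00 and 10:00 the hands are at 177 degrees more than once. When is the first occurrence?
At t minutes past 9:00, the hour hand is at 30 x 9 + 0.5t degrees and the minute hand is at 6t degrees.
The smaller angle between them is 177 degrees when |30H - 5.5t| = 177 or |30H - 5.5t| = 183.
With H = 9, solve 30 x 9 - 5.5t = +/- target for each target:
  t = (30 x 9 - 177) / 5.5 = 16.91
  t = (30 x 9 + 177) / 5.5 = 81.27 (outside (0, 60))
  t = (30 x 9 - 183) / 5.5 = 15.82
  t = (30 x 9 + 183) / 5.5 = 82.36 (outside (0, 60))
Valid solutions in (0, 60): {15.82, 16.91} minutes.
The first occurrence is t = 15.82 minutes.
The hands form a 177-degree angle at 15.82 minutes past 9:00.

Final answer: 15.82 minutes past 9:00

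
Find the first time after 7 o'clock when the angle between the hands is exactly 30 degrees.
At t minutes past 7:00, the hour hand is at 30 x 7 + 0.5t degrees and the minute hand is at 6t degrees.
The smaller angle between them is 30 degrees when |30H - 5.5t| = 30 or |30H - 5.5t| = 330.
With H = 7, solve 30 x 7 - 5.5t = +/- target for each target:
  t = (30 x 7 - 30) / 5.5 = 32.73
  t = (30 x 7 + 30) / 5.5 = 43.64
  t = (30 x 7 - 330) / 5.5 = -21.82 (outside (0, 60))
  t = (30 x 7 + 330) / 5.5 = 98.18 (outside (0, 60))
Valid solutions in (0, 60): {32.73, 43.64} minutes.
The first occurrence is t = 32.73 minutes.
The hands form a 30-degree angle at 32.73 minutes past 7:00.

Final answer: 32.73 minutes past 7:00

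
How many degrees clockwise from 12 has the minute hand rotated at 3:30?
The minute hand moves 6 degrees per minute.
At 3:30: 30 x 6 = 180 degrees

Final answer: 180 degrees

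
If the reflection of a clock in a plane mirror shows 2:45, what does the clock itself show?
Reflection across the vertical (12-6) axis maps a hand at angle A degrees to (360 - A) degrees, which sends a reading of T minutes past 12:00 to (720 - T) minutes past 12:00.
Mirror reads 2:45 = 165 minutes past 12:00.
Actual time: (720 - 165) mod 720 = 555 minutes = 9:15.

Final answer: 9:15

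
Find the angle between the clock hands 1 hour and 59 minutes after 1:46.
First find the time 1 hour and 59 minutes after 1:46.
Total minutes: 1 x 60 + 46 + 1 x 60 + 59 = 225.
225 mod 720 = 225 minutes = 3:45.
Now compute the angle at 3:45:
Hour hand: 3 x 30 + 45 x 0.5 = 112.5 degrees
Minute hand: 45 x 6 = 270 degrees
Difference: |112.5 - 270| = 157.5 degrees
The angle is 157.5 degrees

Final answer: 157.5 degrees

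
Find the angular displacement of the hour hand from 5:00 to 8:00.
The hour hand moves 0.5 degrees per minute.
Time elapsed: 8:00 - 5:00 = 180 minutes
Angular displacement: 180 x 0.5 = 90 degrees

Final answer: 90 degrees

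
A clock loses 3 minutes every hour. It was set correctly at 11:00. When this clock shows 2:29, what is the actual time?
For every 60 true minutes, the faulty clock advances 57 minutes, so 1 faulty-clock minute corresponds to 60/57 true minutes.
From 11:00 to 2:29 on the faulty dial is 209 minutes.
True elapsed: 209 x 60/57 = 220 minutes = 3 hours and 40 minutes.
True time: 11:00 + 3 hours and 40 minutes = 2:40.

Final answer: 2:40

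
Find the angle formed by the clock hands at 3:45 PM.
Hour hand position: 3 x 30 + 45 x 0.5 = 112.5 degrees
Minute hand position: 45 x 6 = 270 degrees
Difference: |112.5 - 270| = 157.5 degrees
The angle between the hands is 157.5 degrees

Final answer: 157.5 degrees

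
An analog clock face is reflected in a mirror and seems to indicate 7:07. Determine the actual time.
Reflection across the vertical (12-6) axis maps a hand at angle A degrees to (360 - A) degrees, which sends a reading of T minutes past 12:00 to (720 - T) minutes past 12:00.
Mirror reads 7:07 = 427 minutes past 12:00.
Actual time: (720 - 427) mod 720 = 293 minutes = 4:53.

Final answer: 4:53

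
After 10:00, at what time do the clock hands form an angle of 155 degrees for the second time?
At t minutes past 10:00, the hour hand is at 30 x 10 + 0.5t degrees and the minute hand is at 6t degrees.
The smaller angle between them is 155 degrees when |30H - 5.5t| = 155 or |30H - 5.5t| = 205.
With H = 10, solve 30 x 10 - 5.5t = +/- target for each target:
  t = (30 x 10 - 155) / 5.5 = 26.36
  t = (30 x 10 + 155) / 5.5 = 82.73 (outside (0, 60))
  t = (30 x 10 - 205) / 5.5 = 17.27
  t = (30 x 10 + 205) / 5.5 = 91.82 (outside (0, 60))
Valid solutions in (0, 60): {17.27, 26.36} minutes.
The second occurrence is t = 26.36 minutes.
The hands form a 155-degree angle at 26.36 minutes past 10:00.

Final answer: 26.36 minutes past 10:00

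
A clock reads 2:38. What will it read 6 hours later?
Starting time: 2:38
Adding 0 minutes to 38 minutes: 38 + 0 = 38 minutes
Adding 6 hours: 2 + 6 = 8
Final time: 8:38

Final answer: 8:38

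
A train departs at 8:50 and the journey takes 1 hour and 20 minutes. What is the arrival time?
Starting time: 8:50
Adding 20 minutes to 50 minutes: 50 + 20 = 70 minutes = 1 hour and 10 minutes
Adding 1 hour: 8 + 1 + 1 (carry) = 10
Final time: 10:10

Final answer: 10:10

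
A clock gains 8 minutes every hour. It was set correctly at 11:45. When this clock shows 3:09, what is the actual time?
For every 60 true minutes, the faulty clock advances 68 minutes, so 1 faulty-clock minute corresponds to 60/68 true minutes.
From 11:45 to 3:09 on the faulty dial is 204 minutes.
True elapsed: 204 x 60/68 = 180 minutes = 3 hours.
True time: 11:45 + 3 hours = 2:45.

Final answer: 2:45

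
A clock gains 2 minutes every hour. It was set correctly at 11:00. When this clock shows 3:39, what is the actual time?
For every 60 true minutes, the faulty clock advances 62 minutes, so 1 faulty-clock minute corresponds to 60/62 true minutes.
From 11:00 to 3:39 on the faulty dial is 279 minutes.
True elapsed: 279 x 60/62 = 270 minutes = 4 hours and 30 minutes.
True time: 11:00 + 4 hours and 30 minutes = 3:30.

Final answer: 3:30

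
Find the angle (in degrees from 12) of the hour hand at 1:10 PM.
The hour hand moves 30 degrees per hour and 0.5 degrees per minute.
At 1:10: (1) x 30 + 10 x 0.5 = 30 + 5 = 35 degrees

Final answer: 35 degrees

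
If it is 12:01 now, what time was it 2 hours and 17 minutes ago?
Starting time: 12:01 = 1 total minutes past 12:00
Subtracting: 2 hours and 17 minutes = 137 minutes
1 - 137 = -136 (negative, add 12 hours = 720) = 584 minutes
= 9 hours and 44 minutes past 12:00 = 9:44

Final answer: 9:44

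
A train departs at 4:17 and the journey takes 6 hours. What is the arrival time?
Starting time: 4:17
Adding 0 minutes to 17 minutes: 17 + 0 = 17 minutes
Adding 6 hours: 4 + 6 = 10
Final time: 10:17

Final answer: 10:17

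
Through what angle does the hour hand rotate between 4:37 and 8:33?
The hour hand moves 0.5 degrees per minute.
Time elapsed: 8:33 - 4:37 = 236 minutes
Angular displacement: 236 x 0.5 = 118 degrees

Final answer: 118 degrees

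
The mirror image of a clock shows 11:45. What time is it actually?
Reflection across the vertical (12-6) axis maps a hand at angle A degrees to (360 - A) degrees, which sends a reading of T minutes past 12:00 to (720 - T) minutes past 12:00.
Mirror reads 11:45 = 705 minutes past 12:00.
Actual time: (720 - 705) mod 720 = 15 minutes = 12:15.

Final answer: 12:15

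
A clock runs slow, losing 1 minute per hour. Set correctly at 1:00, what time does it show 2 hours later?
For every 60 true minutes, the faulty clock advances 60 - 1 = 59 minutes.
True elapsed: 2 hours = 120 minutes.
Faulty clock advances: 120 x 59/60 = 118 minutes (drift: 2 minutes behind).
Shown time: 1:00 + 118 minutes = 2:58.

Final answer: 2:58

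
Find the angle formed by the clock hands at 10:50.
Hour hand position: 10 x 30 + 50 x 0.5 = 325 degrees
Minute hand position: 50 x 6 = 300 degrees
Difference: |325 - 300| = 25 degrees
The angle between the hands is 25 degrees

Final answer: 25 degrees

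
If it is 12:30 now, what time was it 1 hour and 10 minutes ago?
Starting time: 12:30 = 30 total minutes past 12:00
Subtracting: 1 hour and 10 minutes = 70 minutes
30 - 70 = -40 (negative, add 12 hours = 720) = 680 minutes
= 11 hours and 20 minutes past 12:00 = 11:20

Final answer: 11:20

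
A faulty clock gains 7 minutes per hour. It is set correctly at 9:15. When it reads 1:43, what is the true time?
For every 60 true minutes, the faulty clock advances 67 minutes, so 1 faulty-clock minute corresponds to 60/67 true minutes.
From 9:15 to 1:43 on the faulty dial is 268 minutes.
True elapsed: 268 x 60/67 = 240 minutes = 4 hours.
True time: 9:15 + 4 hours = 1:15.

Final answer: 1:15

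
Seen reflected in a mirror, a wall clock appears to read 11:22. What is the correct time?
Reflection across the vertical (12-6) axis maps a hand at angle A degrees to (360 - A) degrees, which sends a reading of T minutes past 12:00 to (720 - T) minutes past 12:00.
Mirror reads 11:22 = 682 minutes past 12:00.
Actual time: (720 - 682) mod 720 = 38 minutes = 12:38.

Final answer: 12:38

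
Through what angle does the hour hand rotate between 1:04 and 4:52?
The hour hand moves 0.5 degrees per minute.
Time elapsed: 4:52 - 1:04 = 228 minutes
Angular displacement: 228 x 0.5 = 114 degrees

Final answer: 114 degrees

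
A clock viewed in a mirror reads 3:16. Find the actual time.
Reflection across the vertical (12-6) axis maps a hand at angle A degrees to (360 - A) degrees, which sends a reading of T minutes past 12:00 to (720 - T) minutes past 12:00.
Mirror reads 3:16 = 196 minutes past 12:00.
Actual time: (720 - 196) mod 720 = 524 minutes = 8:44.

Final answer: 8:44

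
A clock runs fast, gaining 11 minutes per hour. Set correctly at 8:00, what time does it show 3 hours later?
For every 60 true minutes, the faulty clock advances 60 + 11 = 71 minutes.
True elapsed: 3 hours = 180 minutes.
Faulty clock advances: 180 x 71/60 = 213 minutes (drift: 33 minutes ahead).
Shown time: 8:00 + 213 minutes = 11:33.

Final answer: 11:33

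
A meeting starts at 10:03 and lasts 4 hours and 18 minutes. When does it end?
Starting time: 10:03
Adding 18 minutes to 3 minutes: 3 + 18 = 21 minutes
Adding 4 hours: 10 + 4 = 14 - 12 = 2
Final time: 2:21

Final answer: 2:21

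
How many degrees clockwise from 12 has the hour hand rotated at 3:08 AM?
The hour hand moves 30 degrees per hour and 0.5 degrees per minute.
At 3:08: (3) x 30 + 8 x 0.5 = 90 + 4 = 94 degrees

Final answer: 94 degrees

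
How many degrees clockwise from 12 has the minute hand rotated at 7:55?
The minute hand moves 6 degrees per minute.
At 7:55: 55 x 6 = 330 degrees

Final answer: 330 degrees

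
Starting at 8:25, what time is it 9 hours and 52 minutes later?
Starting time: 8:25
Adding 52 minutes to 25 minutes: 25 + 52 = 77 minutes = 1 hour and 17 minutes
Adding 9 hours: 8 + 9 + 1 (carry) = 18 - 12 = 6
Final time: 6:17

Final answer: 6:17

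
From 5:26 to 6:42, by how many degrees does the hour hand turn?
The hour hand moves 0.5 degrees per minute.
Time elapsed: 6:42 - 5:26 = 76 minutes
Angular displacement: 76 x 0.5 = 38 degrees

Final answer: 38 degrees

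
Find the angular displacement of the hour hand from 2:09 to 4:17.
The hour hand moves 0.5 degrees per minute.
Time elapsed: 4:17 - 2:09 = 128 minutes
Angular displacement: 128 x 0.5 = 64 degrees

Final answer: 64 degrees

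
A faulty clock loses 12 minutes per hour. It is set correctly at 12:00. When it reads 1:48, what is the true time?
For every 60 true minutes, the faulty clock advances 48 minutes, so 1 faulty-clock minute corresponds to 60/48 true minutes.
From 12:00 to 1:48 on the faulty dial is 108 minutes.
True elapsed: 108 x 60/48 = 135 minutes = 2 hours and 15 minutes.
True time: 12:00 + 2 hours and 15 minutes = 2:15.

Final answer: 2:15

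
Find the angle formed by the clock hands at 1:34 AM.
Hour hand position: 1 x 30 + 34 x 0.5 = 47 degrees
Minute hand position: 34 x 6 = 204 degrees
Difference: |47 - 204| = 157 degrees
The angle between the hands is 157 degrees

Final answer: 157 degrees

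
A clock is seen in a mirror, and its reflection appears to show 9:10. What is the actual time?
Reflection across the vertical (12-6) axis maps a hand at angle A degrees to (360 - A) degrees, which sends a reading of T minutes past 12:00 to (720 - T) minutes past 12:00.
Mirror reads 9:10 = 550 minutes past 12:00.
Actual time: (720 - 550) mod 720 = 170 minutes = 2:50.

Final answer: 2:50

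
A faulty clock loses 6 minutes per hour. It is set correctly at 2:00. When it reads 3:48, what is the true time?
For every 60 true minutes, the faulty clock advances 54 minutes, so 1 faulty-clock minute corresponds to 60/54 true minutes.
From 2:00 to 3:48 on the faulty dial is 108 minutes.
True elapsed: 108 x 60/54 = 120 minutes = 2 hours.
True time: 2:00 + 2 hours = 4:00.

Final answer: 4:00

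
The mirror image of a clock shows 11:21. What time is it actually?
Reflection across the vertical (12-6) axis maps a hand at angle A degrees to (360 - A) degrees, which sends a reading of T minutes past 12:00 to (720 - T) minutes past 12:00.
Mirror reads 11:21 = 681 minutes past 12:00.
Actual time: (720 - 681) mod 720 = 39 minutes = 12:39.

Final answer: 12:39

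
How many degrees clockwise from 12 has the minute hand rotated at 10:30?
The minute hand moves 6 degrees per minute.
At 10:30: 30 x 6 = 180 degrees

Final answer: 180 degrees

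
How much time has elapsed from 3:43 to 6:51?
From 3:43 to 6:51:
(6 x 60 + 51) - (3 x 60 + 43) = 411 - 223 = 188 minutes
= 3 hours and 8 minutes

Final answer: 3 hours and 8 minutes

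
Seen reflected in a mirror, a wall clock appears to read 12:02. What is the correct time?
Reflection across the vertical (12-6) axis maps a hand at angle A degrees to (360 - A) degrees, which sends a reading of T minutes past 12:00 to (720 - T) minutes past 12:00.
Mirror reads 12:02 = 2 minutes past 12:00.
Actual time: (720 - 2) mod 720 = 718 minutes = 11:58.

Final answer: 11:58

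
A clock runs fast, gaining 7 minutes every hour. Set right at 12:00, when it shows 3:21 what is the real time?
For every 60 true minutes, the faulty clock advances 67 minutes, so 1 faulty-clock minute corresponds to 60/67 true minutes.
From 12:00 to 3:21 on the faulty dial is 201 minutes.
True elapsed: 201 x 60/67 = 180 minutes = 3 hours.
True time: 12:00 + 3 hours = 3:00.

Final answer: 3:00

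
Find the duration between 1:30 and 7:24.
From 1:30 to 7:24:
(7 x 60 + 24) - (1 x 60 + 30) = 444 - 90 = 354 minutes
= 5 hours and 54 minutes

Final answer: 5 hours and 54 minutes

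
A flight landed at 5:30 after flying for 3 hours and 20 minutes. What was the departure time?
Starting time: 5:30 = 330 total minutes past 12:00
Subtracting: 3 hours and 20 minutes = 200 minutes
330 - 200 = 130 minutes
= 2 hours and 10 minutes past 12:00 = 2:10

Final answer: 2:10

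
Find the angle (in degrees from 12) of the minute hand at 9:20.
The minute hand moves 6 degrees per minute.
At 9:20: 20 x 6 = 120 degrees

Final answer: 120 degrees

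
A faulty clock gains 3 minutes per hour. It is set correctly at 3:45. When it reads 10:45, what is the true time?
For every 60 true minutes, the faulty clock advances 63 minutes, so 1 faulty-clock minute corresponds to 60/63 true minutes.
From 3:45 to 10:45 on the faulty dial is 420 minutes.
True elapsed: 420 x 60/63 = 400 minutes = 6 hours and 40 minutes.
True time: 3:45 + 6 hours and 40 minutes = 10:25.

Final answer: 10:25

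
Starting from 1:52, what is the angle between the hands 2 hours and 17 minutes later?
First find the time 2 hours and 17 minutes after 1:52.
Total minutes: 1 x 60 + 52 + 2 x 60 + 17 = 249.
249 mod 720 = 249 minutes = 4:09.
Now compute the angle at 4:09:
Hour hand: 4 x 30 + 9 x 0.5 = 124.5 degrees
Minute hand: 9 x 6 = 54 degrees
Difference: |124.5 - 54| = 70.5 degrees
The angle is 70.5 degrees

Final answer: 70.5 degrees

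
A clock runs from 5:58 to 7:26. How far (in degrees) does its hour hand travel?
The hour hand moves 0.5 degrees per minute.
Time elapsed: 7:26 - 5:58 = 88 minutes
Angular displacement: 88 x 0.5 = 44 degrees

Final answer: 44 degrees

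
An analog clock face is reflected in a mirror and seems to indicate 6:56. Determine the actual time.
Reflection across the vertical (12-6) axis maps a hand at angle A degrees to (360 - A) degrees, which sends a reading of T minutes past 12:00 to (720 - T) minutes past 12:00.
Mirror reads 6:56 = 416 minutes past 12:00.
Actual time: (720 - 416) mod 720 = 304 minutes = 5:04.

Final answer: 5:04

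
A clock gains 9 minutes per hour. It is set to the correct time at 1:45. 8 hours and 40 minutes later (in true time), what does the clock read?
For every 60 true minutes, the faulty clock advances 60 + 9 = 69 minutes.
True elapsed: 8 hours and 40 minutes = 520 minutes.
Faulty clock advances: 520 x 69/60 = 598 minutes (drift: 78 minutes ahead).
Shown time: 1:45 + 598 minutes = 11:43.

Final answer: 11:43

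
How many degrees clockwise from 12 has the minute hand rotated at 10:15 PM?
The minute hand moves 6 degrees per minute.
At 10:15: 15 x 6 = 90 degrees

Final answer: 90 degrees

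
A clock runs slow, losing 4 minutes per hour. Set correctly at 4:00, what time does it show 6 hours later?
For every 60 true minutes, the faulty clock advances 60 - 4 = 56 minutes.
True elapsed: 6 hours = 360 minutes.
Faulty clock advances: 360 x 56/60 = 336 minutes (drift: 24 minutes behind).
Shown time: 4:00 + 336 minutes = 9:36.

Final answer: 9:36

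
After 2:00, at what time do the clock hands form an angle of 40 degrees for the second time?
At t minutes past 2:00, the hour hand is at 30 x 2 + 0.5t degrees and the minute hand is at 6t degrees.
The smaller angle between them is 40 degrees when |30H - 5.5t| = 40 or |30H - 5.5t| = 320.
With H = 2, solve 30 x 2 - 5.5t = +/- target for each target:
  t = (30 x 2 - 40) / 5.5 = 3.64
  t = (30 x 2 + 40) / 5.5 = 18.18
  t = (30 x 2 - 320) / 5.5 = -47.27 (outside (0, 60))
  t = (30 x 2 + 320) / 5.5 = 69.09 (outside (0, 60))
Valid solutions in (0, 60): {3.64, 18.18} minutes.
The second occurrence is t = 18.18 minutes.
The hands form a 40-degree angle at 18.18 minutes past 2:00.

Final answer: 18.18 minutes past 2:00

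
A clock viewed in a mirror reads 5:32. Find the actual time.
Reflection across the vertical (12-6) axis maps a hand at angle A degrees to (360 - A) degrees, which sends a reading of T minutes past 12:00 to (720 - T) minutes past 12:00.
Mirror reads 5:32 = 332 minutes past 12:00.
Actual time: (720 - 332) mod 720 = 388 minutes = 6:28.

Final answer: 6:28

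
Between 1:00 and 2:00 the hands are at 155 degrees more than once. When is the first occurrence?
At t minutes past 1:00, the hour hand is at 30 x 1 + 0.5t degrees and the minute hand is at 6t degrees.
The smaller angle between them is 155 degrees when |30H - 5.5t| = 155 or |30H - 5.5t| = 205.
With H = 1, solve 30 x 1 - 5.5t = +/- target for each target:
  t = (30 x 1 - 155) / 5.5 = -22.73 (outside (0, 60))
  t = (30 x 1 + 155) / 5.5 = 33.64
  t = (30 x 1 - 205) / 5.5 = -31.82 (outside (0, 60))
  t = (30 x 1 + 205) / 5.5 = 42.73
Valid solutions in (0, 60): {33.64, 42.73} minutes.
The first occurrence is t = 33.64 minutes.
The hands form a 155-degree angle at 33.64 minutes past 1:00.

Final answer: 33.64 minutes past 1:00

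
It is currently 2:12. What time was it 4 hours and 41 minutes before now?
Starting time: 2:12 = 132 total minutes past 12:00
Subtracting: 4 hours and 41 minutes = 281 minutes
132 - 281 = -149 (negative, add 12 hours = 720) = 571 minutes
= 9 hours and 31 minutes past 12:00 = 9:31

Final answer: 9:31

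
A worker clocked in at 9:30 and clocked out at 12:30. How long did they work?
From 9:30 to 12:30:
(12 x 60 + 30) - (9 x 60 + 30) = 750 - 570 = 180 minutes
= 3 hours

Final answer: 3 hours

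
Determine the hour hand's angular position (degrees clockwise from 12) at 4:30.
The hour hand moves 30 degrees per hour and 0.5 degrees per minute.
At 4:30: (4) x 30 + 30 x 0.5 = 120 + 15 = 135 degrees

Final answer: 135 degrees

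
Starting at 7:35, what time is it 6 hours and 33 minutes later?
Starting time: 7:35
Adding 33 minutes to 35 minutes: 35 + 33 = 68 minutes = 1 hour and 8 minutes
Adding 6 hours: 7 + 6 + 1 (carry) = 14 - 12 = 2
Final time: 2:08

Final answer: 2:08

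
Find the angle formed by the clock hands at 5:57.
Hour hand position: 5 x 30 + 57 x 0.5 = 178.5 degrees
Minute hand position: 57 x 6 = 342 degrees
Difference: |178.5 - 342| = 163.5 degrees
The angle between the hands is 163.5 degrees

Final answer: 163.5 degrees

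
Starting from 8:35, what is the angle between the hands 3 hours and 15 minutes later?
First find the time 3 hours and 15 minutes after 8:35.
Total minutes: 8 x 60 + 35 + 3 x 60 + 15 = 710.
710 mod 720 = 710 minutes = 11:50.
Now compute the angle at 11:50:
Hour hand: 11 x 30 + 50 x 0.5 = 355 degrees
Minute hand: 50 x 6 = 300 degrees
Difference: |355 - 300| = 55 degrees
The angle is 55 degrees

Final answer: 55 degrees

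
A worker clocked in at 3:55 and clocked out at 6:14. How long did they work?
From 3:55 to 6:14:
(6 x 60 + 14) - (3 x 60 + 55) = 374 - 235 = 139 minutes
= 2 hours and 19 minutes

Final answer: 2 hours and 19 minutes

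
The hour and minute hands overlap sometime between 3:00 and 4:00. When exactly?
The minute hand gains 5.5 degrees per minute on the hour hand.
At 3:00, the hour hand is at 90 degrees and the minute hand is at 0 degrees.
The gap is 90 degrees. Time to close: 90/5.5 = 60 x 3/11 = 16.36 minutes.
The hands overlap at 16.36 minutes past 3:00.

Final answer: 16.36 minutes past 3:00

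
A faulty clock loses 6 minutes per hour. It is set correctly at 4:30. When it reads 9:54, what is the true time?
For every 60 true minutes, the faulty clock advances 54 minutes, so 1 faulty-clock minute corresponds to 60/54 true minutes.
From 4:30 to 9:54 on the faulty dial is 324 minutes.
True elapsed: 324 x 60/54 = 360 minutes = 6 hours.
True time: 4:30 + 6 hours = 10:30.

Final answer: 10:30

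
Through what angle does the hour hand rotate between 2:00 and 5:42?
The hour hand moves 0.5 degrees per minute.
Time elapsed: 5:42 - 2:00 = 222 minutes
Angular displacement: 222 x 0.5 = 111 degrees

Final answer: 111 degrees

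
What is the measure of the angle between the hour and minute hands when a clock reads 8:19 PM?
Hour hand position: 8 x 30 + 19 x 0.5 = 249.5 degrees
Minute hand position: 19 x 6 = 114 degrees
Difference: |249.5 - 114| = 135.5 degrees
The angle between the hands is 135.5 degrees

Final answer: 135.5 degrees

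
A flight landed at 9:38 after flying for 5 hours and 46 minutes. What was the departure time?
Starting time: 9:38 = 578 total minutes past 12:00
Subtracting: 5 hours and 46 minutes = 346 minutes
578 - 346 = 232 minutes
= 3 hours and 52 minutes past 12:00 = 3:52

Final answer: 3:52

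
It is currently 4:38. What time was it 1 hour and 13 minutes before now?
Starting time: 4:38 = 278 total minutes past 12:00
Subtracting: 1 hour and 13 minutes = 73 minutes
278 - 73 = 205 minutes
= 3 hours and 25 minutes past 12:00 = 3:25

Final answer: 3:25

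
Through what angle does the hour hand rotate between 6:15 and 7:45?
The hour hand moves 0.5 degrees per minute.
Time elapsed: 7:45 - 6:15 = 90 minutes
Angular displacement: 90 x 0.5 = 45 degrees

Final answer: 45 degrees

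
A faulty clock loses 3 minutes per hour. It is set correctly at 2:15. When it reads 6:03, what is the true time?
For every 60 true minutes, the faulty clock advances 57 minutes, so 1 faulty-clock minute corresponds to 60/57 true minutes.
From 2:15 to 6:03 on the faulty dial is 228 minutes.
True elapsed: 228 x 60/57 = 240 minutes = 4 hours.
True time: 2:15 + 4 hours = 6:15.

Final answer: 6:15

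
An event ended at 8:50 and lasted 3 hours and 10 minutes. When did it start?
Starting time: 8:50 = 530 total minutes past 12:00
Subtracting: 3 hours and 10 minutes = 190 minutes
530 - 190 = 340 minutes
= 5 hours and 40 minutes past 12:00 = 5:40

Final answer: 5:40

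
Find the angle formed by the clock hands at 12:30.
Hour hand position: 0 x 30 + 30 x 0.5 = 15 degrees
Minute hand position: 30 x 6 = 180 degrees
Difference: |15 - 180| = 165 degrees
The angle between the hands is 165 degrees

Final answer: 165 degrees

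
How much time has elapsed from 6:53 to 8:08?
From 6:53 to 8:08:
(8 x 60 + 8) - (6 x 60 + 53) = 488 - 413 = 75 minutes
= 1 hour and 15 minutes

Final answer: 1 hour and 15 minutes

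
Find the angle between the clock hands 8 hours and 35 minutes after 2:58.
First find the time 8 hours and 35 minutes after 2:58.
Total minutes: 2 x 60 + 58 + 8 x 60 + 35 = 693.
693 mod 720 = 693 minutes = 11:33.
Now compute the angle at 11:33:
Hour hand: 11 x 30 + 33 x 0.5 = 346.5 degrees
Minute hand: 33 x 6 = 198 degrees
Difference: |346.5 - 198| = 148.5 degrees
The angle is 148.5 degrees

Final answer: 148.5 degrees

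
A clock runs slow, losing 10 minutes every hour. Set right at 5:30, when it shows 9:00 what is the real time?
For every 60 true minutes, the faulty clock advances 50 minutes, so 1 faulty-clock minute corresponds to 60/50 true minutes.
From 5:30 to 9:00 on the faulty dial is 210 minutes.
True elapsed: 210 x 60/50 = 252 minutes = 4 hours and 12 minutes.
True time: 5:30 + 4 hours and 12 minutes = 9:42.

Final answer: 9:42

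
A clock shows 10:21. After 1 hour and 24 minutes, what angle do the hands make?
First find the time 1 hour and 24 minutes after 10:21.
Total minutes: 10 x 60 + 21 + 1 x 60 + 24 = 705.
705 mod 720 = 705 minutes = 11:45.
Now compute the angle at 11:45:
Hour hand: 11 x 30 + 45 x 0.5 = 352.5 degrees
Minute hand: 45 x 6 = 270 degrees
Difference: |352.5 - 270| = 82.5 degrees
The angle is 82.5 degrees

Final answer: 82.5 degrees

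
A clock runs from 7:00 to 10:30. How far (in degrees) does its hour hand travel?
The hour hand moves 0.5 degrees per minute.
Time elapsed: 10:30 - 7:00 = 210 minutes
Angular displacement: 210 x 0.5 = 105 degrees

Final answer: 105 degrees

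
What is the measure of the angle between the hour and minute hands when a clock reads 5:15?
Hour hand position: 5 x 30 + 15 x 0.5 = 157.5 degrees
Minute hand position: 15 x 6 = 90 degrees
Difference: |157.5 - 90| = 67.5 degrees
The angle between the hands is 67.5 degrees

Final answer: 67.5 degrees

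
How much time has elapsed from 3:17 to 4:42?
From 3:17 to 4:42:
(4 x 60 + 42) - (3 x 60 + 17) = 282 - 197 = 85 minutes
= 1 hour and 25 minutes

Final answer: 1 hour and 25 minutes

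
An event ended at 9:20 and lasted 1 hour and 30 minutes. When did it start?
Starting time: 9:20 = 560 total minutes past 12:00
Subtracting: 1 hour and 30 minutes = 90 minutes
560 - 90 = 470 minutes
= 7 hours and 50 minutes past 12:00 = 7:50

Final answer: 7:50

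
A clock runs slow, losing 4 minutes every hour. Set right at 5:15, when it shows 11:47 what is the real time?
For every 60 true minutes, the faulty clock advances 56 minutes, so 1 faulty-clock minute corresponds to 60/56 true minutes.
From 5:15 to 11:47 on the faulty dial is 392 minutes.
True elapsed: 392 x 60/56 = 420 minutes = 7 hours.
True time: 5:15 + 7 hours = 12:15.

Final answer: 12:15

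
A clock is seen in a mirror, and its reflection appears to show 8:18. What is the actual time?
Reflection across the vertical (12-6) axis maps a hand at angle A degrees to (360 - A) degrees, which sends a reading of T minutes past 12:00 to (720 - T) minutes past 12:00.
Mirror reads 8:18 = 498 minutes past 12:00.
Actual time: (720 - 498) mod 720 = 222 minutes = 3:42.

Final answer: 3:42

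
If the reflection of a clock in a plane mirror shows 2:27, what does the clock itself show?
Reflection across the vertical (12-6) axis maps a hand at angle A degrees to (360 - A) degrees, which sends a reading of T minutes past 12:00 to (720 - T) minutes past 12:00.
Mirror reads 2:27 = 147 minutes past 12:00.
Actual time: (720 - 147) mod 720 = 573 minutes = 9:33.

Final answer: 9:33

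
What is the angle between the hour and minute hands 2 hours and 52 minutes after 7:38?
First find the time 2 hours and 52 minutes after 7:38.
Total minutes: 7 x 60 + 38 + 2 x 60 + 52 = 630.
630 mod 720 = 630 minutes = 10:30.
Now compute the angle at 10:30:
Hour hand: 10 x 30 + 30 x 0.5 = 315 degrees
Minute hand: 30 x 6 = 180 degrees
Difference: |315 - 180| = 135 degrees
The angle is 135 degrees

Final answer: 135 degrees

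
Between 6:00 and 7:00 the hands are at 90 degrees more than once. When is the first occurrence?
At t minutes past 6:00, the hour hand is at 30 x 6 + 0.5t degrees and the minute hand is at 6t degrees.
The smaller angle between them is 90 degrees when |30H - 5.5t| = 90 or |30H - 5.5t| = 270.
With H = 6, solve 30 x 6 - 5.5t = +/- target for each target:
  t = (30 x 6 - 90) / 5.5 = 16.36
  t = (30 x 6 + 90) / 5.5 = 49.09
  t = (30 x 6 - 270) / 5.5 = -16.36 (outside (0, 60))
  t = (30 x 6 + 270) / 5.5 = 81.82 (outside (0, 60))
Valid solutions in (0, 60): {16.36, 49.09} minutes.
The first occurrence is t = 16.36 minutes.
The hands form a 90-degree angle at 16.36 minutes past 6:00.

Final answer: 16.36 minutes past 6:00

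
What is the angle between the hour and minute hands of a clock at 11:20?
Hour hand position: 11 x 30 + 20 x 0.5 = 340 degrees
Minute hand position: 20 x 6 = 120 degrees
Difference: |340 - 120| = 220 degrees
Since 220 > 180, the smaller angle is 360 - 220 = 140 degrees

Final answer: 140 degrees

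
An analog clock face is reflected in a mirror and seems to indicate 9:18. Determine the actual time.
Reflection across the vertical (12-6) axis maps a hand at angle A degrees to (360 - A) degrees, which sends a reading of T minutes past 12:00 to (720 - T) minutes past 12:00.
Mirror reads 9:18 = 558 minutes past 12:00.
Actual time: (720 - 558) mod 720 = 162 minutes = 2:42.

Final answer: 2:42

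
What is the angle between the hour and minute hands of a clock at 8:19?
Hour hand position: 8 x 30 + 19 x 0.5 = 249.5 degrees
Minute hand position: 19 x 6 = 114 degrees
Difference: |249.5 - 114| = 135.5 degrees
The angle between the hands is 135.5 degrees

Final answer: 135.5 degrees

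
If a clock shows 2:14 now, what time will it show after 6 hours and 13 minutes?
Starting time: 2:14
Adding 13 minutes to 14 minutes: 14 + 13 = 27 minutes
Adding 6 hours: 2 + 6 = 8
Final time: 8:27

Final answer: 8:27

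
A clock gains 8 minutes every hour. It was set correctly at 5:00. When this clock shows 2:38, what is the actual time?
For every 60 true minutes, the faulty clock advances 68 minutes, so 1 faulty-clock minute corresponds to 60/68 true minutes.
From 5:00 to 2:38 on the faulty dial is 578 minutes.
True elapsed: 578 x 60/68 = 510 minutes = 8 hours and 30 minutes.
True time: 5:00 + 8 hours and 30 minutes = 1:30.

Final answer: 1:30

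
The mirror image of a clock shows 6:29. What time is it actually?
Reflection across the vertical (12-6) axis maps a hand at angle A degrees to (360 - A) degrees, which sends a reading of T minutes past 12:00 to (720 - T) minutes past 12:00.
Mirror reads 6:29 = 389 minutes past 12:00.
Actual time: (720 - 389) mod 720 = 331 minutes = 5:31.

Final answer: 5:31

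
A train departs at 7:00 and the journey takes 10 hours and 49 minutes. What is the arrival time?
Starting time: 7:00
Adding 49 minutes to 0 minutes: 0 + 49 = 49 minutes
Adding 10 hours: 7 + 10 = 17 - 12 = 5
Final time: 5:49

Final answer: 5:49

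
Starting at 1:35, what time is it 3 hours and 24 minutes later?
Starting time: 1:35
Adding 24 minutes to 35 minutes: 35 + 24 = 59 minutes
Adding 3 hours: 1 + 3 = 4
Final time: 4:59

Final answer: 4:59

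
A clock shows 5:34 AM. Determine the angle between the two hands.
Hour hand position: 5 x 30 + 34 x 0.5 = 167 degrees
Minute hand position: 34 x 6 = 204 degrees
Difference: |167 - 204| = 37 degrees
The angle between the hands is 37 degrees

Final answer: 37 degrees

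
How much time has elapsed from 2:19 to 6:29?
From 2:19 to 6:29:
(6 x 60 + 29) - (2 x 60 + 19) = 389 - 139 = 250 minutes
= 4 hours and 10 minutes

Final answer: 4 hours and 10 minutes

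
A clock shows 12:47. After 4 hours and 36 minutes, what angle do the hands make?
First find the time 4 hours and 36 minutes after 12:47.
Total minutes: 12 x 60 + 47 + 4 x 60 + 36 = 1043.
1043 mod 720 = 323 minutes = 5:23.
Now compute the angle at 5:23:
Hour hand: 5 x 30 + 23 x 0.5 = 161.5 degrees
Minute hand: 23 x 6 = 138 degrees
Difference: |161.5 - 138| = 23.5 degrees
The angle is 23.5 degrees

Final answer: 23.5 degrees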